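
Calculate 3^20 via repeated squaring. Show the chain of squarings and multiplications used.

Computing 3^20 by squaring (build up from 3^1; each line after the first costs one multiplication):

3^1 = 3
3^2 = (3^1)^2 = 3^2 = 9
3^4 = (3^2)^2 = 9^2 = 81
3^5 = 3 * 3^4 = 3 * 81 = 243
3^10 = (3^5)^2 = 243^2 = 59049
3^20 = (3^10)^2 = 59049^2 = 3486784401

Result: 3486784401
Multiplications needed: 5 (5 lines after 3^1)

3^20 = 3486784401. Using exponentiation by squaring, this requires 5 multiplications. The key idea: if the exponent is even, square the half-power; if odd, multiply by the base once.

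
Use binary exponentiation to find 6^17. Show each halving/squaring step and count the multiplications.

Computing 6^17 by squaring (build up from 6^1; each line after the first costs one multiplication):

6^1 = 6
6^2 = (6^1)^2 = 6^2 = 36
6^4 = (6^2)^2 = 36^2 = 1296
6^8 = (6^4)^2 = 1296^2 = 1679616
6^16 = (6^8)^2 = 1679616^2 = 2821109907456
6^17 = 6 * 6^16 = 6 * 2821109907456 = 16926659444736

Result: 16926659444736
Multiplications needed: 5 (5 lines after 6^1)

6^17 = 16926659444736. Using exponentiation by squaring, this requires 5 multiplications. The key idea: if the exponent is even, square the half-power; if odd, multiply by the base once.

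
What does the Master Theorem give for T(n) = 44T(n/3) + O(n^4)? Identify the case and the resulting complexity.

Master Theorem for T(n) = 44T(n/3) + O(n^4):

a = 44, b = 3, c = 4
log_b(a) = log_3(44) = 3.4445

Case 3: c = 4 > log_3(44) = 3.4445
T(n) = O(n^4) = O(n^4)

For T(n) = 44T(n/3) + O(n^4): log_3(44) = 3.4445. This is Case 3 of the Master Theorem (c > log_b(a), work dominated by root), giving O(n^4).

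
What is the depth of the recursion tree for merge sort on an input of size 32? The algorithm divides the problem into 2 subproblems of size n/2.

For divide and conquer with division factor 2:

Problem sizes at each level:
Level 0: 32
Level 1: 16
Level 2: 8
Level 3: 4
Level 4: 2
Level 5: 1

The root is level 0 and the size-1 base case is level 5 (the tree spans levels 0 through 5, i.e. 6 levels counting the root), so the depth is the number of divisions: log_2(32) = 5

The recursion tree depth is log_2(32) = 5. At each level, the problem size is divided by 2, so it takes 5 divisions to reduce to a base case of size 1. The algorithm makes 2 recursive calls at each level.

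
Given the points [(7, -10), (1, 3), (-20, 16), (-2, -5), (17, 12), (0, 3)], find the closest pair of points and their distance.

Computing all pairwise distances among 6 points:

d((7, -10), (1, 3)) = 14.3178
d((7, -10), (-20, 16)) = 37.4833
d((7, -10), (-2, -5)) = 10.2956
d((7, -10), (17, 12)) = 24.1661
d((7, -10), (0, 3)) = 14.7648
d((1, 3), (-20, 16)) = 24.6982
d((1, 3), (-2, -5)) = 8.544
d((1, 3), (17, 12)) = 18.3576
d((1, 3), (0, 3)) = 1.0 <-- minimum
d((-20, 16), (-2, -5)) = 27.6586
d((-20, 16), (17, 12)) = 37.2156
d((-20, 16), (0, 3)) = 23.8537
d((-2, -5), (17, 12)) = 25.4951
d((-2, -5), (0, 3)) = 8.2462
d((17, 12), (0, 3)) = 19.2354

Closest pair: (1, 3) and (0, 3) with distance 1.0

The closest pair is (1, 3) and (0, 3) with Euclidean distance 1.0. For 6 points, brute-force pairwise comparison is shown above. For large n, the divide-and-conquer algorithm (sort by x, recurse on halves, check the dividing strip) achieves O(n log n).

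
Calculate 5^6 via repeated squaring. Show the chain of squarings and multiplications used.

Computing 5^6 by squaring (build up from 5^1; each line after the first costs one multiplication):

5^1 = 5
5^2 = (5^1)^2 = 5^2 = 25
5^3 = 5 * 5^2 = 5 * 25 = 125
5^6 = (5^3)^2 = 125^2 = 15625

Result: 15625
Multiplications needed: 3 (3 lines after 5^1)

5^6 = 15625. Using exponentiation by squaring, this requires 3 multiplications. The key idea: if the exponent is even, square the half-power; if odd, multiply by the base once.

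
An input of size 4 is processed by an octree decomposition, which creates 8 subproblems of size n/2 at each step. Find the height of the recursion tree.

For divide and conquer with division factor 2:

Problem sizes at each level:
Level 0: 4
Level 1: 2
Level 2: 1

The root is level 0 and the size-1 base case is level 2 (the tree spans levels 0 through 2, i.e. 3 levels counting the root), so the depth is the number of divisions: log_2(4) = 2

The recursion tree depth is log_2(4) = 2. At each level, the problem size is divided by 2, so it takes 2 divisions to reduce to a base case of size 1. The algorithm makes 8 recursive calls at each level.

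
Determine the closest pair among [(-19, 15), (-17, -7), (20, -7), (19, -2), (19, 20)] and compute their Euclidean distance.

Computing all pairwise distances among 5 points:

d((-19, 15), (-17, -7)) = 22.0907
d((-19, 15), (20, -7)) = 44.7772
d((-19, 15), (19, -2)) = 41.6293
d((-19, 15), (19, 20)) = 38.3275
d((-17, -7), (20, -7)) = 37.0
d((-17, -7), (19, -2)) = 36.3456
d((-17, -7), (19, 20)) = 45.0
d((20, -7), (19, -2)) = 5.099 <-- minimum
d((20, -7), (19, 20)) = 27.0185
d((19, -2), (19, 20)) = 22.0

Closest pair: (20, -7) and (19, -2) with distance 5.099

The closest pair is (20, -7) and (19, -2) with Euclidean distance 5.099. For 5 points, brute-force pairwise comparison is shown above. For large n, the divide-and-conquer algorithm (sort by x, recurse on halves, check the dividing strip) achieves O(n log n).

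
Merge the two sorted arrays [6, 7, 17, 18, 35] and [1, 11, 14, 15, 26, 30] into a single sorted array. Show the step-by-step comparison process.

Merging process:

Compare 6 vs 1: take 1 from right. Merged: [1]
Compare 6 vs 11: take 6 from left. Merged: [1, 6]
Compare 7 vs 11: take 7 from left. Merged: [1, 6, 7]
Compare 17 vs 11: take 11 from right. Merged: [1, 6, 7, 11]
Compare 17 vs 14: take 14 from right. Merged: [1, 6, 7, 11, 14]
Compare 17 vs 15: take 15 from right. Merged: [1, 6, 7, 11, 14, 15]
Compare 17 vs 26: take 17 from left. Merged: [1, 6, 7, 11, 14, 15, 17]
Compare 18 vs 26: take 18 from left. Merged: [1, 6, 7, 11, 14, 15, 17, 18]
Compare 35 vs 26: take 26 from right. Merged: [1, 6, 7, 11, 14, 15, 17, 18, 26]
Compare 35 vs 30: take 30 from right. Merged: [1, 6, 7, 11, 14, 15, 17, 18, 26, 30]
Append remaining from left: [35]. Merged: [1, 6, 7, 11, 14, 15, 17, 18, 26, 30, 35]

Final merged array: [1, 6, 7, 11, 14, 15, 17, 18, 26, 30, 35]
Total comparisons: 10

The merged array is [1, 6, 7, 11, 14, 15, 17, 18, 26, 30, 35], requiring 10 comparisons. The merge step runs in O(n) time where n is the total number of elements.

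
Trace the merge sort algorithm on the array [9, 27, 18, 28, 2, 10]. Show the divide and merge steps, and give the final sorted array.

Merge sort trace:

Split: [9, 27, 18, 28, 2, 10] -> [9, 27, 18] and [28, 2, 10]
  Split: [9, 27, 18] -> [9] and [27, 18]
    Split: [27, 18] -> [27] and [18]
    Merge: [27] + [18] -> [18, 27]
  Merge: [9] + [18, 27] -> [9, 18, 27]
  Split: [28, 2, 10] -> [28] and [2, 10]
    Split: [2, 10] -> [2] and [10]
    Merge: [2] + [10] -> [2, 10]
  Merge: [28] + [2, 10] -> [2, 10, 28]
Merge: [9, 18, 27] + [2, 10, 28] -> [2, 9, 10, 18, 27, 28]

Final sorted array: [2, 9, 10, 18, 27, 28]

The merge sort proceeds by recursively splitting the array and merging sorted halves.
After all merges, the sorted array is [2, 9, 10, 18, 27, 28].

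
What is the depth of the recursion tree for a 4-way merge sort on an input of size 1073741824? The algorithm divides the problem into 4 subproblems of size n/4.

For divide and conquer with division factor 4:

Problem sizes at each level:
Level 0: 1073741824
Level 1: 268435456
Level 2: 67108864
Level 3: 16777216
Level 4: 4194304
Level 5: 1048576
Level 6: 262144
Level 7: 65536
Level 8: 16384
Level 9: 4096
Level 10: 1024
Level 11: 256
Level 12: 64
Level 13: 16
Level 14: 4
Level 15: 1

The root is level 0 and the size-1 base case is level 15 (the tree spans levels 0 through 15, i.e. 16 levels counting the root), so the depth is the number of divisions: log_4(1073741824) = 15

The recursion tree depth is log_4(1073741824) = 15. At each level, the problem size is divided by 4, so it takes 15 divisions to reduce to a base case of size 1. The algorithm makes 4 recursive calls at each level.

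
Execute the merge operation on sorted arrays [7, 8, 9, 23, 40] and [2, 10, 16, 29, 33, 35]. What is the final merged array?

Merging process:

Compare 7 vs 2: take 2 from right. Merged: [2]
Compare 7 vs 10: take 7 from left. Merged: [2, 7]
Compare 8 vs 10: take 8 from left. Merged: [2, 7, 8]
Compare 9 vs 10: take 9 from left. Merged: [2, 7, 8, 9]
Compare 23 vs 10: take 10 from right. Merged: [2, 7, 8, 9, 10]
Compare 23 vs 16: take 16 from right. Merged: [2, 7, 8, 9, 10, 16]
Compare 23 vs 29: take 23 from left. Merged: [2, 7, 8, 9, 10, 16, 23]
Compare 40 vs 29: take 29 from right. Merged: [2, 7, 8, 9, 10, 16, 23, 29]
Compare 40 vs 33: take 33 from right. Merged: [2, 7, 8, 9, 10, 16, 23, 29, 33]
Compare 40 vs 35: take 35 from right. Merged: [2, 7, 8, 9, 10, 16, 23, 29, 33, 35]
Append remaining from left: [40]. Merged: [2, 7, 8, 9, 10, 16, 23, 29, 33, 35, 40]

Final merged array: [2, 7, 8, 9, 10, 16, 23, 29, 33, 35, 40]
Total comparisons: 10

The merged array is [2, 7, 8, 9, 10, 16, 23, 29, 33, 35, 40], requiring 10 comparisons. The merge step runs in O(n) time where n is the total number of elements.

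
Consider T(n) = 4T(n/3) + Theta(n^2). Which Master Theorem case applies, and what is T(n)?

Master Theorem for T(n) = 4T(n/3) + O(n^2):

a = 4, b = 3, c = 2
log_b(a) = log_3(4) = 1.2619

Case 3: c = 2 > log_3(4) = 1.2619
T(n) = O(n^2) = O(n^2)

For T(n) = 4T(n/3) + O(n^2): log_3(4) = 1.2619. This is Case 3 of the Master Theorem (c > log_b(a), work dominated by root), giving O(n^2).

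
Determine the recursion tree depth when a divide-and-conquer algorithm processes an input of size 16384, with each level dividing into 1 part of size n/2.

For divide and conquer with division factor 2:

Problem sizes at each level:
Level 0: 16384
Level 1: 8192
Level 2: 4096
Level 3: 2048
Level 4: 1024
Level 5: 512
Level 6: 256
Level 7: 128
Level 8: 64
Level 9: 32
Level 10: 16
Level 11: 8
Level 12: 4
Level 13: 2
Level 14: 1

The root is level 0 and the size-1 base case is level 14 (the tree spans levels 0 through 14, i.e. 15 levels counting the root), so the depth is the number of divisions: log_2(16384) = 14

The recursion tree depth is log_2(16384) = 14. At each level, the problem size is divided by 2, so it takes 14 divisions to reduce to a base case of size 1. The algorithm makes 1 recursive call at each level.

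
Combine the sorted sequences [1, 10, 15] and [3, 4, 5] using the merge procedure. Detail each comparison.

Merging process:

Compare 1 vs 3: take 1 from left. Merged: [1]
Compare 10 vs 3: take 3 from right. Merged: [1, 3]
Compare 10 vs 4: take 4 from right. Merged: [1, 3, 4]
Compare 10 vs 5: take 5 from right. Merged: [1, 3, 4, 5]
Append remaining from left: [10, 15]. Merged: [1, 3, 4, 5, 10, 15]

Final merged array: [1, 3, 4, 5, 10, 15]
Total comparisons: 4

The merged array is [1, 3, 4, 5, 10, 15], requiring 4 comparisons. The merge step runs in O(n) time where n is the total number of elements.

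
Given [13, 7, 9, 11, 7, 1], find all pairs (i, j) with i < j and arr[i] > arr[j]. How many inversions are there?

Finding inversions in [13, 7, 9, 11, 7, 1]:

(0, 1): arr[0]=13 > arr[1]=7
(0, 2): arr[0]=13 > arr[2]=9
(0, 3): arr[0]=13 > arr[3]=11
(0, 4): arr[0]=13 > arr[4]=7
(0, 5): arr[0]=13 > arr[5]=1
(1, 5): arr[1]=7 > arr[5]=1
(2, 4): arr[2]=9 > arr[4]=7
(2, 5): arr[2]=9 > arr[5]=1
(3, 4): arr[3]=11 > arr[4]=7
(3, 5): arr[3]=11 > arr[5]=1
(4, 5): arr[4]=7 > arr[5]=1

Total inversions: 11

The array has 11 inversion(s): (0,1), (0,2), (0,3), (0,4), (0,5), (1,5), (2,4), (2,5), (3,4), (3,5), (4,5). Each pair (i,j) satisfies i < j and arr[i] > arr[j].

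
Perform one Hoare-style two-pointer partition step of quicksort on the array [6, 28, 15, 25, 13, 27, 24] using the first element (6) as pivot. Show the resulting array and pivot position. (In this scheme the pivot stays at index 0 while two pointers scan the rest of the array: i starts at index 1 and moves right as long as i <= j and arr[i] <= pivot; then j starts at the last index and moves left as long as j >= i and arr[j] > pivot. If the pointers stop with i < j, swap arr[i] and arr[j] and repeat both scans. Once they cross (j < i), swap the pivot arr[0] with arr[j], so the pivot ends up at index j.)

Hoare-style two-pointer partition with pivot = 6:

Initial array: [6, 28, 15, 25, 13, 27, 24]

Pointers start at i = 1, j = 6.
i ends at 1, j ends at 0: the pointers have crossed (j < i), so scanning stops.

j = 0, so swapping arr[0] with arr[j] leaves the pivot at position 0: [6, 28, 15, 25, 13, 27, 24]
Pivot position: 0

After partitioning with pivot 6, the array becomes [6, 28, 15, 25, 13, 27, 24]. The pivot is placed at index 0. All elements to the left of the pivot are <= 6, and all elements to the right are > 6.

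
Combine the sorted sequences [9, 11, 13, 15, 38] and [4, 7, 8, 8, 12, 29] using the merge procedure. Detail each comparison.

Merging process:

Compare 9 vs 4: take 4 from right. Merged: [4]
Compare 9 vs 7: take 7 from right. Merged: [4, 7]
Compare 9 vs 8: take 8 from right. Merged: [4, 7, 8]
Compare 9 vs 8: take 8 from right. Merged: [4, 7, 8, 8]
Compare 9 vs 12: take 9 from left. Merged: [4, 7, 8, 8, 9]
Compare 11 vs 12: take 11 from left. Merged: [4, 7, 8, 8, 9, 11]
Compare 13 vs 12: take 12 from right. Merged: [4, 7, 8, 8, 9, 11, 12]
Compare 13 vs 29: take 13 from left. Merged: [4, 7, 8, 8, 9, 11, 12, 13]
Compare 15 vs 29: take 15 from left. Merged: [4, 7, 8, 8, 9, 11, 12, 13, 15]
Compare 38 vs 29: take 29 from right. Merged: [4, 7, 8, 8, 9, 11, 12, 13, 15, 29]
Append remaining from left: [38]. Merged: [4, 7, 8, 8, 9, 11, 12, 13, 15, 29, 38]

Final merged array: [4, 7, 8, 8, 9, 11, 12, 13, 15, 29, 38]
Total comparisons: 10

The merged array is [4, 7, 8, 8, 9, 11, 12, 13, 15, 29, 38], requiring 10 comparisons. The merge step runs in O(n) time where n is the total number of elements.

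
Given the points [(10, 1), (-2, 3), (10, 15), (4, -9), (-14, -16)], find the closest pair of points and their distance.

Computing all pairwise distances among 5 points:

d((10, 1), (-2, 3)) = 12.1655
d((10, 1), (10, 15)) = 14.0
d((10, 1), (4, -9)) = 11.6619 <-- minimum
d((10, 1), (-14, -16)) = 29.4109
d((-2, 3), (10, 15)) = 16.9706
d((-2, 3), (4, -9)) = 13.4164
d((-2, 3), (-14, -16)) = 22.4722
d((10, 15), (4, -9)) = 24.7386
d((10, 15), (-14, -16)) = 39.2046
d((4, -9), (-14, -16)) = 19.3132

Closest pair: (10, 1) and (4, -9) with distance 11.6619

The closest pair is (10, 1) and (4, -9) with Euclidean distance 11.6619. For 5 points, brute-force pairwise comparison is shown above. For large n, the divide-and-conquer algorithm (sort by x, recurse on halves, check the dividing strip) achieves O(n log n).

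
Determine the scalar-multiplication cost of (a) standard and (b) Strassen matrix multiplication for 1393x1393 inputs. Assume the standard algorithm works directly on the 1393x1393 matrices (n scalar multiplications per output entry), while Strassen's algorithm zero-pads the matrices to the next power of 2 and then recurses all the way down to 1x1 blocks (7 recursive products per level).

Matrix multiplication for 1393x1393 matrices:

Strassen's algorithm requires power-of-2 dimensions. Pad 1393x1393 to 2048x2048 (next power of 2).

Standard algorithm: 1393^3 = 2703045457 multiplications
Strassen's algorithm: 7^(log2(2048)) = 7^11 = 1977326743 multiplications
Savings: 2703045457 - 1977326743 = 725718714 multiplications

Standard: 2703045457 multiplications (1393^3). Strassen: 1977326743 multiplications (7^11, after padding to 2048x2048). Strassen reduces 8 recursive multiplications to 7 at each level.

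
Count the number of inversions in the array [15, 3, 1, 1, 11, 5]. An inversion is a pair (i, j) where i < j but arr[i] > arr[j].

Finding inversions in [15, 3, 1, 1, 11, 5]:

(0, 1): arr[0]=15 > arr[1]=3
(0, 2): arr[0]=15 > arr[2]=1
(0, 3): arr[0]=15 > arr[3]=1
(0, 4): arr[0]=15 > arr[4]=11
(0, 5): arr[0]=15 > arr[5]=5
(1, 2): arr[1]=3 > arr[2]=1
(1, 3): arr[1]=3 > arr[3]=1
(4, 5): arr[4]=11 > arr[5]=5

Total inversions: 8

The array has 8 inversion(s): (0,1), (0,2), (0,3), (0,4), (0,5), (1,2), (1,3), (4,5). Each pair (i,j) satisfies i < j and arr[i] > arr[j].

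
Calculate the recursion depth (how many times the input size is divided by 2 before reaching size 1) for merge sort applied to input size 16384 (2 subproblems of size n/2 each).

For divide and conquer with division factor 2:

Problem sizes at each level:
Level 0: 16384
Level 1: 8192
Level 2: 4096
Level 3: 2048
Level 4: 1024
Level 5: 512
Level 6: 256
Level 7: 128
Level 8: 64
Level 9: 32
Level 10: 16
Level 11: 8
Level 12: 4
Level 13: 2
Level 14: 1

The root is level 0 and the size-1 base case is level 14 (the tree spans levels 0 through 14, i.e. 15 levels counting the root), so the depth is the number of divisions: log_2(16384) = 14

The recursion tree depth is log_2(16384) = 14. At each level, the problem size is divided by 2, so it takes 14 divisions to reduce to a base case of size 1. The algorithm makes 2 recursive calls at each level.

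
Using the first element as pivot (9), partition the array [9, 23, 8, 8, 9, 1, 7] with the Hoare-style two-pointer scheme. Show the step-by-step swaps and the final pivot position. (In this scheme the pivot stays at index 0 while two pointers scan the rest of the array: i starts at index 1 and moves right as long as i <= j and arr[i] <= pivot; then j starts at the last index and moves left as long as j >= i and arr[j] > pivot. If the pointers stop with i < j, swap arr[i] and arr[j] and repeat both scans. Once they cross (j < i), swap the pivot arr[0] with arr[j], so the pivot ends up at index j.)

Hoare-style two-pointer partition with pivot = 9:

Initial array: [9, 23, 8, 8, 9, 1, 7]

Pointers start at i = 1, j = 6.
i stops at index 1 (arr[1]=23 > 9), j stops at index 6 (arr[6]=7 <= 9): swap arr[1] and arr[6], array becomes [9, 7, 8, 8, 9, 1, 23]
i ends at 6, j ends at 5: the pointers have crossed (j < i), so scanning stops.

Swap pivot arr[0] with arr[5] to place pivot at position 5: [1, 7, 8, 8, 9, 9, 23]
Pivot position: 5

After partitioning with pivot 9, the array becomes [1, 7, 8, 8, 9, 9, 23]. The pivot is placed at index 5. All elements to the left of the pivot are <= 9, and all elements to the right are > 9.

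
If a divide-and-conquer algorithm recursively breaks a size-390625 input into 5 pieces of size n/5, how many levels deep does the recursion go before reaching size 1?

For divide and conquer with division factor 5:

Problem sizes at each level:
Level 0: 390625
Level 1: 78125
Level 2: 15625
Level 3: 3125
Level 4: 625
Level 5: 125
Level 6: 25
Level 7: 5
Level 8: 1

The root is level 0 and the size-1 base case is level 8 (the tree spans levels 0 through 8, i.e. 9 levels counting the root), so the depth is the number of divisions: log_5(390625) = 8

The recursion tree depth is log_5(390625) = 8. At each level, the problem size is divided by 5, so it takes 8 divisions to reduce to a base case of size 1. The algorithm makes 5 recursive calls at each level.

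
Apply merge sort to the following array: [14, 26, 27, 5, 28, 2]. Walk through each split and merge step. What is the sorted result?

Merge sort trace:

Split: [14, 26, 27, 5, 28, 2] -> [14, 26, 27] and [5, 28, 2]
  Split: [14, 26, 27] -> [14] and [26, 27]
    Split: [26, 27] -> [26] and [27]
    Merge: [26] + [27] -> [26, 27]
  Merge: [14] + [26, 27] -> [14, 26, 27]
  Split: [5, 28, 2] -> [5] and [28, 2]
    Split: [28, 2] -> [28] and [2]
    Merge: [28] + [2] -> [2, 28]
  Merge: [5] + [2, 28] -> [2, 5, 28]
Merge: [14, 26, 27] + [2, 5, 28] -> [2, 5, 14, 26, 27, 28]

Final sorted array: [2, 5, 14, 26, 27, 28]

The merge sort proceeds by recursively splitting the array and merging sorted halves.
After all merges, the sorted array is [2, 5, 14, 26, 27, 28].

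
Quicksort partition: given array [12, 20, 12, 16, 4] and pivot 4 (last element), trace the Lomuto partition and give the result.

Lomuto partition with pivot = 4:

Initial array: [12, 20, 12, 16, 4]

arr[0]=12 > 4: no swap
arr[1]=20 > 4: no swap
arr[2]=12 > 4: no swap
arr[3]=16 > 4: no swap

Place pivot at position 0: [4, 20, 12, 16, 12]
Pivot position: 0

After partitioning with pivot 4, the array becomes [4, 20, 12, 16, 12]. The pivot is placed at index 0. All elements to the left of the pivot are <= 4, and all elements to the right are > 4.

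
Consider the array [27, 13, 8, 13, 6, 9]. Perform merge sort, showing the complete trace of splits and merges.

Merge sort trace:

Split: [27, 13, 8, 13, 6, 9] -> [27, 13, 8] and [13, 6, 9]
  Split: [27, 13, 8] -> [27] and [13, 8]
    Split: [13, 8] -> [13] and [8]
    Merge: [13] + [8] -> [8, 13]
  Merge: [27] + [8, 13] -> [8, 13, 27]
  Split: [13, 6, 9] -> [13] and [6, 9]
    Split: [6, 9] -> [6] and [9]
    Merge: [6] + [9] -> [6, 9]
  Merge: [13] + [6, 9] -> [6, 9, 13]
Merge: [8, 13, 27] + [6, 9, 13] -> [6, 8, 9, 13, 13, 27]

Final sorted array: [6, 8, 9, 13, 13, 27]

The merge sort proceeds by recursively splitting the array and merging sorted halves.
After all merges, the sorted array is [6, 8, 9, 13, 13, 27].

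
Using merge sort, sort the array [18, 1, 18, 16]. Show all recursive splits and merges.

Merge sort trace:

Split: [18, 1, 18, 16] -> [18, 1] and [18, 16]
  Split: [18, 1] -> [18] and [1]
  Merge: [18] + [1] -> [1, 18]
  Split: [18, 16] -> [18] and [16]
  Merge: [18] + [16] -> [16, 18]
Merge: [1, 18] + [16, 18] -> [1, 16, 18, 18]

Final sorted array: [1, 16, 18, 18]

The merge sort proceeds by recursively splitting the array and merging sorted halves.
After all merges, the sorted array is [1, 16, 18, 18].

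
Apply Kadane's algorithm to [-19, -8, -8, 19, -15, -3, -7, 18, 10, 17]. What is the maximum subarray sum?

Using Kadane's algorithm on [-19, -8, -8, 19, -15, -3, -7, 18, 10, 17]:

Scanning through the array:
Position 1 (value -8): max_ending_here = -8, max_so_far = -8
Position 2 (value -8): max_ending_here = -8, max_so_far = -8
Position 3 (value 19): max_ending_here = 19, max_so_far = 19
Position 4 (value -15): max_ending_here = 4, max_so_far = 19
Position 5 (value -3): max_ending_here = 1, max_so_far = 19
Position 6 (value -7): max_ending_here = -6, max_so_far = 19
Position 7 (value 18): max_ending_here = 18, max_so_far = 19
Position 8 (value 10): max_ending_here = 28, max_so_far = 28
Position 9 (value 17): max_ending_here = 45, max_so_far = 45

Maximum subarray: [18, 10, 17]
Maximum sum: 45

The maximum subarray is [18, 10, 17] with sum 45. This subarray runs from index 7 to index 9.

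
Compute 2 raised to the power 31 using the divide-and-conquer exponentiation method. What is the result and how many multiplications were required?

Computing 2^31 by squaring (build up from 2^1; each line after the first costs one multiplication):

2^1 = 2
2^2 = (2^1)^2 = 2^2 = 4
2^3 = 2 * 2^2 = 2 * 4 = 8
2^6 = (2^3)^2 = 8^2 = 64
2^7 = 2 * 2^6 = 2 * 64 = 128
2^14 = (2^7)^2 = 128^2 = 16384
2^15 = 2 * 2^14 = 2 * 16384 = 32768
2^30 = (2^15)^2 = 32768^2 = 1073741824
2^31 = 2 * 2^30 = 2 * 1073741824 = 2147483648

Result: 2147483648
Multiplications needed: 8 (8 lines after 2^1)

2^31 = 2147483648. Using exponentiation by squaring, this requires 8 multiplications. The key idea: if the exponent is even, square the half-power; if odd, multiply by the base once.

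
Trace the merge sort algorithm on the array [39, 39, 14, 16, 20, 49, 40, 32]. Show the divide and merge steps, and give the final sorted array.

Merge sort trace:

Split: [39, 39, 14, 16, 20, 49, 40, 32] -> [39, 39, 14, 16] and [20, 49, 40, 32]
  Split: [39, 39, 14, 16] -> [39, 39] and [14, 16]
    Split: [39, 39] -> [39] and [39]
    Merge: [39] + [39] -> [39, 39]
    Split: [14, 16] -> [14] and [16]
    Merge: [14] + [16] -> [14, 16]
  Merge: [39, 39] + [14, 16] -> [14, 16, 39, 39]
  Split: [20, 49, 40, 32] -> [20, 49] and [40, 32]
    Split: [20, 49] -> [20] and [49]
    Merge: [20] + [49] -> [20, 49]
    Split: [40, 32] -> [40] and [32]
    Merge: [40] + [32] -> [32, 40]
  Merge: [20, 49] + [32, 40] -> [20, 32, 40, 49]
Merge: [14, 16, 39, 39] + [20, 32, 40, 49] -> [14, 16, 20, 32, 39, 39, 40, 49]

Final sorted array: [14, 16, 20, 32, 39, 39, 40, 49]

The merge sort proceeds by recursively splitting the array and merging sorted halves.
After all merges, the sorted array is [14, 16, 20, 32, 39, 39, 40, 49].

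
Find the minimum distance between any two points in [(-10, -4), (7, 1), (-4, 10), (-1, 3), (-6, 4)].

Computing all pairwise distances among 5 points:

d((-10, -4), (7, 1)) = 17.72
d((-10, -4), (-4, 10)) = 15.2315
d((-10, -4), (-1, 3)) = 11.4018
d((-10, -4), (-6, 4)) = 8.9443
d((7, 1), (-4, 10)) = 14.2127
d((7, 1), (-1, 3)) = 8.2462
d((7, 1), (-6, 4)) = 13.3417
d((-4, 10), (-1, 3)) = 7.6158
d((-4, 10), (-6, 4)) = 6.3246
d((-1, 3), (-6, 4)) = 5.099 <-- minimum

Closest pair: (-1, 3) and (-6, 4) with distance 5.099

The closest pair is (-1, 3) and (-6, 4) with Euclidean distance 5.099. For 5 points, brute-force pairwise comparison is shown above. For large n, the divide-and-conquer algorithm (sort by x, recurse on halves, check the dividing strip) achieves O(n log n).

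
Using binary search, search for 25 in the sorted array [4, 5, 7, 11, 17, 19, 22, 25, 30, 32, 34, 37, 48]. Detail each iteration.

Binary search for 25 in [4, 5, 7, 11, 17, 19, 22, 25, 30, 32, 34, 37, 48]:

lo=0, hi=12, mid=6, arr[mid]=22 -> 22 < 25, search right half
lo=7, hi=12, mid=9, arr[mid]=32 -> 32 > 25, search left half
lo=7, hi=8, mid=7, arr[mid]=25 -> Found target at index 7!

Binary search finds 25 at index 7 after 3 comparisons. The search repeatedly halves the search space by comparing with the middle element.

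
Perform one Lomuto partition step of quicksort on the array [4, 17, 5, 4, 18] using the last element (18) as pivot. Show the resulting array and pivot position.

Lomuto partition with pivot = 18:

Initial array: [4, 17, 5, 4, 18]

arr[0]=4 <= 18: swap with position 0, array becomes [4, 17, 5, 4, 18]
arr[1]=17 <= 18: swap with position 1, array becomes [4, 17, 5, 4, 18]
arr[2]=5 <= 18: swap with position 2, array becomes [4, 17, 5, 4, 18]
arr[3]=4 <= 18: swap with position 3, array becomes [4, 17, 5, 4, 18]

Place pivot at position 4: [4, 17, 5, 4, 18]
Pivot position: 4

After partitioning with pivot 18, the array becomes [4, 17, 5, 4, 18]. The pivot is placed at index 4. All elements to the left of the pivot are <= 18, and all elements to the right are > 18.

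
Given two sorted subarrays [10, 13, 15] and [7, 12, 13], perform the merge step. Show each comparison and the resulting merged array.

Merging process:

Compare 10 vs 7: take 7 from right. Merged: [7]
Compare 10 vs 12: take 10 from left. Merged: [7, 10]
Compare 13 vs 12: take 12 from right. Merged: [7, 10, 12]
Compare 13 vs 13: take 13 from left. Merged: [7, 10, 12, 13]
Compare 15 vs 13: take 13 from right. Merged: [7, 10, 12, 13, 13]
Append remaining from left: [15]. Merged: [7, 10, 12, 13, 13, 15]

Final merged array: [7, 10, 12, 13, 13, 15]
Total comparisons: 5

The merged array is [7, 10, 12, 13, 13, 15], requiring 5 comparisons. The merge step runs in O(n) time where n is the total number of elements.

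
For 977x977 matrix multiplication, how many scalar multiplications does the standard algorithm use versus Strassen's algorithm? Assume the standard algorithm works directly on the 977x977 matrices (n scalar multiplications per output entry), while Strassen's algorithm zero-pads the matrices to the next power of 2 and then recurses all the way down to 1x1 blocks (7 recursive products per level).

Matrix multiplication for 977x977 matrices:

Strassen's algorithm requires power-of-2 dimensions. Pad 977x977 to 1024x1024 (next power of 2).

Standard algorithm: 977^3 = 932574833 multiplications
Strassen's algorithm: 7^(log2(1024)) = 7^10 = 282475249 multiplications
Savings: 932574833 - 282475249 = 650099584 multiplications

Standard: 932574833 multiplications (977^3). Strassen: 282475249 multiplications (7^10, after padding to 1024x1024). Strassen reduces 8 recursive multiplications to 7 at each level.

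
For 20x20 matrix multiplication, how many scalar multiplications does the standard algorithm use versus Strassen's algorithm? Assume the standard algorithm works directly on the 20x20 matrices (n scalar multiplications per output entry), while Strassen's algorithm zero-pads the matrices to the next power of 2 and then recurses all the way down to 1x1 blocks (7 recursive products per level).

Matrix multiplication for 20x20 matrices:

Strassen's algorithm requires power-of-2 dimensions. Pad 20x20 to 32x32 (next power of 2).

Standard algorithm: 20^3 = 8000 multiplications
Strassen's algorithm: 7^(log2(32)) = 7^5 = 16807 multiplications
Difference: 8000 - 16807 = -8807 (Strassen uses MORE here due to padding overhead — for small or just-over-power-of-2 n, padding can outweigh the per-level savings)

Standard: 8000 multiplications (20^3). Strassen: 16807 multiplications (7^5, after padding to 32x32). Strassen reduces 8 recursive multiplications to 7 at each level.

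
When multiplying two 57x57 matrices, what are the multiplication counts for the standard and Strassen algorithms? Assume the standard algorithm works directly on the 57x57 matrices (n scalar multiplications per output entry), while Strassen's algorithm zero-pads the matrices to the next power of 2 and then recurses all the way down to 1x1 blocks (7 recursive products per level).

Matrix multiplication for 57x57 matrices:

Strassen's algorithm requires power-of-2 dimensions. Pad 57x57 to 64x64 (next power of 2).

Standard algorithm: 57^3 = 185193 multiplications
Strassen's algorithm: 7^(log2(64)) = 7^6 = 117649 multiplications
Savings: 185193 - 117649 = 67544 multiplications

Standard: 185193 multiplications (57^3). Strassen: 117649 multiplications (7^6, after padding to 64x64). Strassen reduces 8 recursive multiplications to 7 at each level.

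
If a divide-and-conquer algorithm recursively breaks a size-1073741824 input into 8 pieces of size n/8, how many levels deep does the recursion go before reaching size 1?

For divide and conquer with division factor 8:

Problem sizes at each level:
Level 0: 1073741824
Level 1: 134217728
Level 2: 16777216
Level 3: 2097152
Level 4: 262144
Level 5: 32768
Level 6: 4096
Level 7: 512
Level 8: 64
Level 9: 8
Level 10: 1

The root is level 0 and the size-1 base case is level 10 (the tree spans levels 0 through 10, i.e. 11 levels counting the root), so the depth is the number of divisions: log_8(1073741824) = 10

The recursion tree depth is log_8(1073741824) = 10. At each level, the problem size is divided by 8, so it takes 10 divisions to reduce to a base case of size 1. The algorithm makes 8 recursive calls at each level.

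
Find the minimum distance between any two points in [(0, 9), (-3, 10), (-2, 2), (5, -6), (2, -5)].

Computing all pairwise distances among 5 points:

d((0, 9), (-3, 10)) = 3.1623 <-- minimum
d((0, 9), (-2, 2)) = 7.2801
d((0, 9), (5, -6)) = 15.8114
d((0, 9), (2, -5)) = 14.1421
d((-3, 10), (-2, 2)) = 8.0623
d((-3, 10), (5, -6)) = 17.8885
d((-3, 10), (2, -5)) = 15.8114
d((-2, 2), (5, -6)) = 10.6301
d((-2, 2), (2, -5)) = 8.0623
d((5, -6), (2, -5)) = 3.1623 <-- minimum

Minimum distance: 3.1623 (tie among 2 pairs: (0, 9) and (-3, 10); (5, -6) and (2, -5))

The minimum Euclidean distance is 3.1623. There is a tie: 2 pairs achieve this minimum — (0, 9) and (-3, 10); (5, -6) and (2, -5). Any of these is a valid closest pair. For 5 points, brute-force pairwise comparison is shown above. For large n, the divide-and-conquer algorithm (sort by x, recurse on halves, check the dividing strip) achieves O(n log n).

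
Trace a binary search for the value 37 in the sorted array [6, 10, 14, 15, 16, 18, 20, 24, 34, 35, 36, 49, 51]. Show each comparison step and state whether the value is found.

Binary search for 37 in [6, 10, 14, 15, 16, 18, 20, 24, 34, 35, 36, 49, 51]:

lo=0, hi=12, mid=6, arr[mid]=20 -> 20 < 37, search right half
lo=7, hi=12, mid=9, arr[mid]=35 -> 35 < 37, search right half
lo=10, hi=12, mid=11, arr[mid]=49 -> 49 > 37, search left half
lo=10, hi=10, mid=10, arr[mid]=36 -> 36 < 37, search right half
lo=11 > hi=10, target 37 not found

Binary search determines that 37 is not in the array after 4 comparisons. The search space was exhausted without finding the target.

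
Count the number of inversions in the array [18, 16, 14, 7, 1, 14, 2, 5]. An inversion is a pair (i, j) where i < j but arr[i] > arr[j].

Finding inversions in [18, 16, 14, 7, 1, 14, 2, 5]:

(0, 1): arr[0]=18 > arr[1]=16
(0, 2): arr[0]=18 > arr[2]=14
(0, 3): arr[0]=18 > arr[3]=7
(0, 4): arr[0]=18 > arr[4]=1
(0, 5): arr[0]=18 > arr[5]=14
(0, 6): arr[0]=18 > arr[6]=2
(0, 7): arr[0]=18 > arr[7]=5
(1, 2): arr[1]=16 > arr[2]=14
(1, 3): arr[1]=16 > arr[3]=7
(1, 4): arr[1]=16 > arr[4]=1
(1, 5): arr[1]=16 > arr[5]=14
(1, 6): arr[1]=16 > arr[6]=2
(1, 7): arr[1]=16 > arr[7]=5
(2, 3): arr[2]=14 > arr[3]=7
(2, 4): arr[2]=14 > arr[4]=1
(2, 6): arr[2]=14 > arr[6]=2
(2, 7): arr[2]=14 > arr[7]=5
(3, 4): arr[3]=7 > arr[4]=1
(3, 6): arr[3]=7 > arr[6]=2
(3, 7): arr[3]=7 > arr[7]=5
(5, 6): arr[5]=14 > arr[6]=2
(5, 7): arr[5]=14 > arr[7]=5

Total inversions: 22

The array has 22 inversion(s): (0,1), (0,2), (0,3), (0,4), (0,5), (0,6), (0,7), (1,2), (1,3), (1,4), (1,5), (1,6), (1,7), (2,3), (2,4), (2,6), (2,7), (3,4), (3,6), (3,7), (5,6), (5,7). Each pair (i,j) satisfies i < j and arr[i] > arr[j].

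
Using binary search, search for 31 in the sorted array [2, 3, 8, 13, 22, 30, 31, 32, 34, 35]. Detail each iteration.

Binary search for 31 in [2, 3, 8, 13, 22, 30, 31, 32, 34, 35]:

lo=0, hi=9, mid=4, arr[mid]=22 -> 22 < 31, search right half
lo=5, hi=9, mid=7, arr[mid]=32 -> 32 > 31, search left half
lo=5, hi=6, mid=5, arr[mid]=30 -> 30 < 31, search right half
lo=6, hi=6, mid=6, arr[mid]=31 -> Found target at index 6!

Binary search finds 31 at index 6 after 4 comparisons. The search repeatedly halves the search space by comparing with the middle element.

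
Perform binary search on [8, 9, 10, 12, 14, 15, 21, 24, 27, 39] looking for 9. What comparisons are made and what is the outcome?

Binary search for 9 in [8, 9, 10, 12, 14, 15, 21, 24, 27, 39]:

lo=0, hi=9, mid=4, arr[mid]=14 -> 14 > 9, search left half
lo=0, hi=3, mid=1, arr[mid]=9 -> Found target at index 1!

Binary search finds 9 at index 1 after 2 comparisons. The search repeatedly halves the search space by comparing with the middle element.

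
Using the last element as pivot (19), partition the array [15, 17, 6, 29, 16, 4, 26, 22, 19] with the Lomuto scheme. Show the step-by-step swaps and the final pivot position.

Lomuto partition with pivot = 19:

Initial array: [15, 17, 6, 29, 16, 4, 26, 22, 19]

arr[0]=15 <= 19: swap with position 0, array becomes [15, 17, 6, 29, 16, 4, 26, 22, 19]
arr[1]=17 <= 19: swap with position 1, array becomes [15, 17, 6, 29, 16, 4, 26, 22, 19]
arr[2]=6 <= 19: swap with position 2, array becomes [15, 17, 6, 29, 16, 4, 26, 22, 19]
arr[3]=29 > 19: no swap
arr[4]=16 <= 19: swap with position 3, array becomes [15, 17, 6, 16, 29, 4, 26, 22, 19]
arr[5]=4 <= 19: swap with position 4, array becomes [15, 17, 6, 16, 4, 29, 26, 22, 19]
arr[6]=26 > 19: no swap
arr[7]=22 > 19: no swap

Place pivot at position 5: [15, 17, 6, 16, 4, 19, 26, 22, 29]
Pivot position: 5

After partitioning with pivot 19, the array becomes [15, 17, 6, 16, 4, 19, 26, 22, 29]. The pivot is placed at index 5. All elements to the left of the pivot are <= 19, and all elements to the right are > 19.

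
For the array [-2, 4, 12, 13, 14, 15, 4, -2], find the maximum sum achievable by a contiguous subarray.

Using Kadane's algorithm on [-2, 4, 12, 13, 14, 15, 4, -2]:

Scanning through the array:
Position 1 (value 4): max_ending_here = 4, max_so_far = 4
Position 2 (value 12): max_ending_here = 16, max_so_far = 16
Position 3 (value 13): max_ending_here = 29, max_so_far = 29
Position 4 (value 14): max_ending_here = 43, max_so_far = 43
Position 5 (value 15): max_ending_here = 58, max_so_far = 58
Position 6 (value 4): max_ending_here = 62, max_so_far = 62
Position 7 (value -2): max_ending_here = 60, max_so_far = 62

Maximum subarray: [4, 12, 13, 14, 15, 4]
Maximum sum: 62

The maximum subarray is [4, 12, 13, 14, 15, 4] with sum 62. This subarray runs from index 1 to index 6.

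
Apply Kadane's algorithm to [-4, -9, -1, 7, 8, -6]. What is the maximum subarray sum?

Using Kadane's algorithm on [-4, -9, -1, 7, 8, -6]:

Scanning through the array:
Position 1 (value -9): max_ending_here = -9, max_so_far = -4
Position 2 (value -1): max_ending_here = -1, max_so_far = -1
Position 3 (value 7): max_ending_here = 7, max_so_far = 7
Position 4 (value 8): max_ending_here = 15, max_so_far = 15
Position 5 (value -6): max_ending_here = 9, max_so_far = 15

Maximum subarray: [7, 8]
Maximum sum: 15

The maximum subarray is [7, 8] with sum 15. This subarray runs from index 3 to index 4.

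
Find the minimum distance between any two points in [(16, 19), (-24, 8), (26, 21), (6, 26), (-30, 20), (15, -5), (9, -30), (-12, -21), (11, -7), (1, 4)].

Computing all pairwise distances among 10 points:

d((16, 19), (-24, 8)) = 41.4849
d((16, 19), (26, 21)) = 10.198
d((16, 19), (6, 26)) = 12.2066
d((16, 19), (-30, 20)) = 46.0109
d((16, 19), (15, -5)) = 24.0208
d((16, 19), (9, -30)) = 49.4975
d((16, 19), (-12, -21)) = 48.8262
d((16, 19), (11, -7)) = 26.4764
d((16, 19), (1, 4)) = 21.2132
d((-24, 8), (26, 21)) = 51.6624
d((-24, 8), (6, 26)) = 34.9857
d((-24, 8), (-30, 20)) = 13.4164
d((-24, 8), (15, -5)) = 41.1096
d((-24, 8), (9, -30)) = 50.3289
d((-24, 8), (-12, -21)) = 31.3847
d((-24, 8), (11, -7)) = 38.0789
d((-24, 8), (1, 4)) = 25.318
d((26, 21), (6, 26)) = 20.6155
d((26, 21), (-30, 20)) = 56.0089
d((26, 21), (15, -5)) = 28.2312
d((26, 21), (9, -30)) = 53.7587
d((26, 21), (-12, -21)) = 56.6392
d((26, 21), (11, -7)) = 31.7648
d((26, 21), (1, 4)) = 30.2324
d((6, 26), (-30, 20)) = 36.4966
d((6, 26), (15, -5)) = 32.28
d((6, 26), (9, -30)) = 56.0803
d((6, 26), (-12, -21)) = 50.3289
d((6, 26), (11, -7)) = 33.3766
d((6, 26), (1, 4)) = 22.561
d((-30, 20), (15, -5)) = 51.4782
d((-30, 20), (9, -30)) = 63.4114
d((-30, 20), (-12, -21)) = 44.7772
d((-30, 20), (11, -7)) = 49.0918
d((-30, 20), (1, 4)) = 34.8855
d((15, -5), (9, -30)) = 25.7099
d((15, -5), (-12, -21)) = 31.3847
d((15, -5), (11, -7)) = 4.4721 <-- minimum
d((15, -5), (1, 4)) = 16.6433
d((9, -30), (-12, -21)) = 22.8473
d((9, -30), (11, -7)) = 23.0868
d((9, -30), (1, 4)) = 34.9285
d((-12, -21), (11, -7)) = 26.9258
d((-12, -21), (1, 4)) = 28.178
d((11, -7), (1, 4)) = 14.8661

Closest pair: (15, -5) and (11, -7) with distance 4.4721

The closest pair is (15, -5) and (11, -7) with Euclidean distance 4.4721. For 10 points, brute-force pairwise comparison is shown above. For large n, the divide-and-conquer algorithm (sort by x, recurse on halves, check the dividing strip) achieves O(n log n).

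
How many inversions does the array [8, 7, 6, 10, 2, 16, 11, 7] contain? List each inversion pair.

Finding inversions in [8, 7, 6, 10, 2, 16, 11, 7]:

(0, 1): arr[0]=8 > arr[1]=7
(0, 2): arr[0]=8 > arr[2]=6
(0, 4): arr[0]=8 > arr[4]=2
(0, 7): arr[0]=8 > arr[7]=7
(1, 2): arr[1]=7 > arr[2]=6
(1, 4): arr[1]=7 > arr[4]=2
(2, 4): arr[2]=6 > arr[4]=2
(3, 4): arr[3]=10 > arr[4]=2
(3, 7): arr[3]=10 > arr[7]=7
(5, 6): arr[5]=16 > arr[6]=11
(5, 7): arr[5]=16 > arr[7]=7
(6, 7): arr[6]=11 > arr[7]=7

Total inversions: 12

The array has 12 inversion(s): (0,1), (0,2), (0,4), (0,7), (1,2), (1,4), (2,4), (3,4), (3,7), (5,6), (5,7), (6,7). Each pair (i,j) satisfies i < j and arr[i] > arr[j].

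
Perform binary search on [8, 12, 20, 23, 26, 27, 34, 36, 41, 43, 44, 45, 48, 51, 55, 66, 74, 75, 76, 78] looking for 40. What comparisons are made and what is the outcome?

Binary search for 40 in [8, 12, 20, 23, 26, 27, 34, 36, 41, 43, 44, 45, 48, 51, 55, 66, 74, 75, 76, 78]:

lo=0, hi=19, mid=9, arr[mid]=43 -> 43 > 40, search left half
lo=0, hi=8, mid=4, arr[mid]=26 -> 26 < 40, search right half
lo=5, hi=8, mid=6, arr[mid]=34 -> 34 < 40, search right half
lo=7, hi=8, mid=7, arr[mid]=36 -> 36 < 40, search right half
lo=8, hi=8, mid=8, arr[mid]=41 -> 41 > 40, search left half
lo=8 > hi=7, target 40 not found

Binary search determines that 40 is not in the array after 5 comparisons. The search space was exhausted without finding the target.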